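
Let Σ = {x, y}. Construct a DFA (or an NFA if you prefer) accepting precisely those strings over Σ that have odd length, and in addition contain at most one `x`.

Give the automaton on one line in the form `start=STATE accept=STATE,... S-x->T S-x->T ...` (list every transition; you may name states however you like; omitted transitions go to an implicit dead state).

Handle the two conditions separately and then intersect. The first has 2 states tracking the input length modulo 2; the second has 3 states tracking the count of `x`s, saturating at 2. A product state is a pair (one from each), accepting exactly when both do. After merging equivalent states the machine shrinks.
A 5-state machine:
        x   y  
>  s0   s1  s2 
 * s1   s3  s4 
 * s2   s4  s0 
   s3   s3  s3 
   s4   s3  s1 
(> = start, * = accepting)

start=s0 accept=s1,s2 s0-x->s1 s0-y->s2 s1-x->s3 s1-y->s4 s2-x->s4 s2-y->s0 s3-x->s3 s3-y->s3 s4-x->s3 s4-y->s1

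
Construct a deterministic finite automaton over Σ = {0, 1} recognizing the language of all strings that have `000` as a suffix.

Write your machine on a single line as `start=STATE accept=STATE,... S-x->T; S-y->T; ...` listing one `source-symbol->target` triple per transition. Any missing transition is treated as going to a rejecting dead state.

Remember how much of `000` the current input suffix matches. State q0 means no match yet; q1 means the last symbol is `0`; q2 means the last 2 symbols are `00`; q3 means the last 3 symbols are `000`. Only q3 accepts. On a mismatch, fall back to the longest proper suffix that is still a prefix of `000`.
4 states suffice.
        0   1  
>  q0   q1  q0 
   q1   q2  q0 
   q2   q3  q0 
 * q3   q3  q0 
(> = start, * = accepting)

start=q0; accept=q3; q0-0->q1; q0-1->q0; q1-0->q2; q1-1->q0; q2-0->q3; q2-1->q0; q3-0->q3; q3-1->q0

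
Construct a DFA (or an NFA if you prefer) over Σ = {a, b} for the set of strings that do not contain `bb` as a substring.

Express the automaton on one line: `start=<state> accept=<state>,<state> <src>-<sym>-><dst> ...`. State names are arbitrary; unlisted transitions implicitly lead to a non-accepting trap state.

start=s0 accept=s0,s1 s0-a->s0 s0-b->s1 s1-a->s0 s1-b->s2 s2-a->s2 s2-b->s2

This is the complement of 'contains `bb`'. Use the same substring-matching states — s0 through s2 holding how much of `bb` has just been matched — but flip the accepting set: everything except the trap s2 accepts.
        a   b  
>* s0   s0  s1 
 * s1   s0  s2 
   s2   s2  s2 
(> = start, * = accepting)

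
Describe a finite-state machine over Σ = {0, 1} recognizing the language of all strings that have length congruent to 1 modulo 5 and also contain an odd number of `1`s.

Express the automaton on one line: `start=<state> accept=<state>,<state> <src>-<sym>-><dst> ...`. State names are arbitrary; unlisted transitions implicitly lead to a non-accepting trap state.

Run two small machines in parallel and take their product. The first has 5 states tracking the input length modulo 5; the second has 2 states tracking the count of `1`s modulo 2. A product state is a pair (one from each), accepting exactly when both do.
10 states suffice.
        0   1  
>  S0   S1  S2 
   S1   S3  S4 
 * S2   S4  S3 
   S3   S5  S6 
   S4   S6  S5 
   S5   S7  S8 
   S6   S8  S7 
   S7   S0  S9 
   S8   S9  S0 
   S9   S2  S1 
(> = start, * = accepting)

start=S0 accept=S2 S0-0->S1 S0-1->S2 S1-0->S3 S1-1->S4 S2-0->S4 S2-1->S3 S3-0->S5 S3-1->S6 S4-0->S6 S4-1->S5 S5-0->S7 S5-1->S8 S6-0->S8 S6-1->S7 S7-0->S0 S7-1->S9 S8-0->S9 S8-1->S0 S9-0->S2 S9-1->S1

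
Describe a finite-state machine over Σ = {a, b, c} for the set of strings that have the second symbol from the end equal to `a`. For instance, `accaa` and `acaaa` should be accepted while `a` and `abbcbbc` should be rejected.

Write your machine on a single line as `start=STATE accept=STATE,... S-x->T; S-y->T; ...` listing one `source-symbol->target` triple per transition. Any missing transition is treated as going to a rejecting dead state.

A DFA must remember the last 2 symbols (since which symbol is second-to-last isn't known until the input ends). Use one state per possible window of the last ≤2 symbols; accept from those whose window starts with `a`.
With 13 states:
          a    b    c  
>  q0     q1   q2   q3 
   q1     q4   q5   q6 
   q2     q7   q8   q9 
   q3    q10  q11  q12 
 * q4     q4   q5   q6 
 * q5     q7   q8   q9 
 * q6    q10  q11  q12 
   q7     q4   q5   q6 
   q8     q7   q8   q9 
   q9    q10  q11  q12 
   q10    q4   q5   q6 
   q11    q7   q8   q9 
   q12   q10  q11  q12 
(> = start, * = accepting)

start=q0; accept=q4,q5,q6; q0-a->q1; q0-b->q2; q0-c->q3; q1-a->q4; q1-b->q5; q1-c->q6; q2-a->q7; q2-b->q8; q2-c->q9; q3-a->q10; q3-b->q11; q3-c->q12; q4-a->q4; q4-b->q5; q4-c->q6; q5-a->q7; q5-b->q8; q5-c->q9; q6-a->q10; q6-b->q11; q6-c->q12; q7-a->q4; q7-b->q5; q7-c->q6; q8-a->q7; q8-b->q8; q8-c->q9; q9-a->q10; q9-b->q11; q9-c->q12; q10-a->q4; q10-b->q5; q10-c->q6; q11-a->q7; q11-b->q8; q11-c->q9; q12-a->q10; q12-b->q11; q12-c->q12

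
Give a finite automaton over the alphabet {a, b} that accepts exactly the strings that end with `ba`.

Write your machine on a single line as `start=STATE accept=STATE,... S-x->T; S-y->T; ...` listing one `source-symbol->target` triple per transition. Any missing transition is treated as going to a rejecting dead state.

Remember how much of `ba` the current input suffix matches. State q0 means no match yet; q1 means the last symbol is `b`; q2 means the last 2 symbols are `ba`. Only q2 accepts. On a mismatch, fall back to the longest proper suffix that is still a prefix of `ba`.
With 3 states:
        a   b  
>  q0   q0  q1 
   q1   q2  q1 
 * q2   q0  q1 
(> = start, * = accepting)

start=q0; accept=q2; q0-a->q0; q0-b->q1; q1-a->q2; q1-b->q1; q2-a->q0; q2-b->q1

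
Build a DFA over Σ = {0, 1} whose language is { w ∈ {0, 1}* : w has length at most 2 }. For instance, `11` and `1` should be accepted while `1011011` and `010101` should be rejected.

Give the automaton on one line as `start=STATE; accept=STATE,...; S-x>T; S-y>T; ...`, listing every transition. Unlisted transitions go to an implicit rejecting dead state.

Count input length up to 3: every symbol moves from q0 toward q3, which means 'more than 2' and absorbs. Accept from {q0, q1, q2}.
        0   1  
>* q0   q1  q1 
 * q1   q2  q2 
 * q2   q3  q3 
   q3   q3  q3 
(> = start, * = accepting)

start=q0; accept=q0,q1,q2; q0-0>q1; q0-1>q1; q1-0>q2; q1-1>q2; q2-0>q3; q2-1>q3; q3-0>q3; q3-1>q3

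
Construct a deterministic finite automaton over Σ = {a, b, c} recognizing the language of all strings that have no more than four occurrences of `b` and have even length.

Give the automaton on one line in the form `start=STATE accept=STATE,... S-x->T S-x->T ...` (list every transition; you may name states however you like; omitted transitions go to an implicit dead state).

start=q0 accept=q0,q3,q4,q7,q8 q0-a->q1 q0-b->q2 q0-c->q1 q1-a->q0 q1-b->q3 q1-c->q0 q2-a->q3 q2-b->q4 q2-c->q3 q3-a->q2 q3-b->q5 q3-c->q2 q4-a->q5 q4-b->q6 q4-c->q5 q5-a->q4 q5-b->q7 q5-c->q4 q6-a->q7 q6-b->q8 q6-c->q7 q7-a->q6 q7-b->q9 q7-c->q6 q8-a->q9 q8-b->q10 q8-c->q9 q9-a->q8 q9-b->q10 q9-c->q8 q10-a->q10 q10-b->q10 q10-c->q10

Handle the two conditions separately and then intersect. The first has 6 states tracking the count of `b`s, saturating at 5; the second has 2 states tracking the input length modulo 2. A product state is a pair (one from each), accepting exactly when both do. After merging equivalent states the machine shrinks.
An 11-state machine:
          a    b    c  
>* q0     q1   q2   q1 
   q1     q0   q3   q0 
   q2     q3   q4   q3 
 * q3     q2   q5   q2 
 * q4     q5   q6   q5 
   q5     q4   q7   q4 
   q6     q7   q8   q7 
 * q7     q6   q9   q6 
 * q8     q9  q10   q9 
   q9     q8  q10   q8 
   q10   q10  q10  q10 
(> = start, * = accepting)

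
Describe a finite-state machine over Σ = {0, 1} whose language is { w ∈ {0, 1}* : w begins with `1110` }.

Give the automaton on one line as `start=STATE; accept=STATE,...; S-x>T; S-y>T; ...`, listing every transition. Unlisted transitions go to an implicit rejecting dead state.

Walk along `1110` while the input agrees: from q0 take `1` to q1, and so on. Any deviation drops to the rejecting sink q5. Once q4 is reached the prefix is confirmed and every continuation is accepted.
A 6-state machine:
        0   1  
>  q0   q5  q1 
   q1   q5  q2 
   q2   q5  q3 
   q3   q4  q5 
 * q4   q4  q4 
   q5   q5  q5 
(> = start, * = accepting)

start=q0; accept=q4; q0-0>q5; q0-1>q1; q1-0>q5; q1-1>q2; q2-0>q5; q2-1>q3; q3-0>q4; q3-1>q5; q4-0>q4; q4-1>q4; q5-0>q5; q5-1>q5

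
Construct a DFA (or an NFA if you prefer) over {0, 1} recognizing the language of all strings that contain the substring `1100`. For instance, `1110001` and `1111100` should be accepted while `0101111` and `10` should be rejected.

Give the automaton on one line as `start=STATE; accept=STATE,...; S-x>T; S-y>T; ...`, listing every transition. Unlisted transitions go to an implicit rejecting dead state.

States q0..q3 record the length of the longest prefix of `1100` that matches the current input suffix. Reaching q4 means `1100` has been seen, and we stay there forever. Accept from q4.
        0   1  
>  q0   q0  q1 
   q1   q0  q2 
   q2   q3  q2 
   q3   q4  q1 
 * q4   q4  q4 
(> = start, * = accepting)

start=q0; accept=q4; q0-0>q0; q0-1>q1; q1-0>q0; q1-1>q2; q2-0>q3; q2-1>q2; q3-0>q4; q3-1>q1; q4-0>q4; q4-1>q4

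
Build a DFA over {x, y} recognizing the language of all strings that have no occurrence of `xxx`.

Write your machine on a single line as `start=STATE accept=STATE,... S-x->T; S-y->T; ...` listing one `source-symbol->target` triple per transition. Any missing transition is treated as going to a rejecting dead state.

Track partial matches of the forbidden pattern `xxx`. State S3 is a dead state reached once `xxx` has occurred; every other state accepts. S0 means no part of `xxx` is currently matched.
4 states suffice.
        x   y  
>* S0   S1  S0 
 * S1   S2  S0 
 * S2   S3  S0 
   S3   S3  S3 
(> = start, * = accepting)

start=S0; accept=S0,S1,S2; S0-x->S1; S0-y->S0; S1-x->S2; S1-y->S0; S2-x->S3; S2-y->S0; S3-x->S3; S3-y->S3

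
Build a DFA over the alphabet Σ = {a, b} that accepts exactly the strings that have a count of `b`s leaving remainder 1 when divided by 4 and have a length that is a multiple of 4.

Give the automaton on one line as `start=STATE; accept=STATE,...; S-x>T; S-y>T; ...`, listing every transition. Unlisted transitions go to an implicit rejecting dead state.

start=q0; accept=q10; q0-a>q1; q0-b>q2; q1-a>q3; q1-b>q4; q2-a>q4; q2-b>q5; q3-a>q6; q3-b>q7; q4-a>q7; q4-b>q8; q5-a>q8; q5-b>q9; q6-a>q0; q6-b>q10; q7-a>q10; q7-b>q11; q8-a>q11; q8-b>q12; q9-a>q12; q9-b>q0; q10-a>q2; q10-b>q13; q11-a>q13; q11-b>q14; q12-a>q14; q12-b>q1; q13-a>q5; q13-b>q15; q14-a>q15; q14-b>q3; q15-a>q9; q15-b>q6

Build one automaton per condition and run them in lockstep. One (4 states) tracks the count of `b`s modulo 4; the other (4 states) tracks the input length modulo 4. Each combined state is a pair, one component from each; accept when both components accept.
16 states suffice.
          a    b  
>  q0     q1   q2 
   q1     q3   q4 
   q2     q4   q5 
   q3     q6   q7 
   q4     q7   q8 
   q5     q8   q9 
   q6     q0  q10 
   q7    q10  q11 
   q8    q11  q12 
   q9    q12   q0 
 * q10    q2  q13 
   q11   q13  q14 
   q12   q14   q1 
   q13    q5  q15 
   q14   q15   q3 
   q15    q9   q6 
(> = start, * = accepting)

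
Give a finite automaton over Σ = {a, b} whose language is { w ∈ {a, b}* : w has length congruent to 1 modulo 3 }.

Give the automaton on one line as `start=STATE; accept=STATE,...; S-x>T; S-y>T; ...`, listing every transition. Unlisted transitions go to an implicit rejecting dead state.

Count input length modulo 3: every symbol advances one step around the cycle S0 → S1 → S2 → S0. Accept at S1.
With 3 states:
        a   b  
>  S0   S1  S1 
 * S1   S2  S2 
   S2   S0  S0 
(> = start, * = accepting)

start=S0; accept=S1; S0-a>S1; S0-b>S1; S1-a>S2; S1-b>S2; S2-a>S0; S2-b>S0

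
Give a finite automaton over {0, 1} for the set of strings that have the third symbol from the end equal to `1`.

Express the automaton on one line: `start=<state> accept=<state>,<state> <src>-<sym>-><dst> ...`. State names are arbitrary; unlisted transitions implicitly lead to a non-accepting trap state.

start=S0 accept=S11,S12,S13,S14 S0-0->S1 S0-1->S2 S1-0->S3 S1-1->S4 S2-0->S5 S2-1->S6 S3-0->S7 S3-1->S8 S4-0->S9 S4-1->S10 S5-0->S11 S5-1->S12 S6-0->S13 S6-1->S14 S7-0->S7 S7-1->S8 S8-0->S9 S8-1->S10 S9-0->S11 S9-1->S12 S10-0->S13 S10-1->S14 S11-0->S7 S11-1->S8 S12-0->S9 S12-1->S10 S13-0->S11 S13-1->S12 S14-0->S13 S14-1->S14

A DFA must remember the last 3 symbols (since which symbol is third-to-last isn't known until the input ends). Use one state per possible window of the last ≤3 symbols; accept from those whose window starts with `1`.
          0    1  
>  S0     S1   S2 
   S1     S3   S4 
   S2     S5   S6 
   S3     S7   S8 
   S4     S9  S10 
   S5    S11  S12 
   S6    S13  S14 
   S7     S7   S8 
   S8     S9  S10 
   S9    S11  S12 
   S10   S13  S14 
 * S11    S7   S8 
 * S12    S9  S10 
 * S13   S11  S12 
 * S14   S13  S14 
(> = start, * = accepting)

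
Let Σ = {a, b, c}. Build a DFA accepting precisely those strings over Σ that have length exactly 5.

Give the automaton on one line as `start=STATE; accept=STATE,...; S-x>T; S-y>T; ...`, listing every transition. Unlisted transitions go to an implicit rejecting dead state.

start=s0; accept=s5; s0-a>s1; s0-b>s1; s0-c>s1; s1-a>s2; s1-b>s2; s1-c>s2; s2-a>s3; s2-b>s3; s2-c>s3; s3-a>s4; s3-b>s4; s3-c>s4; s4-a>s5; s4-b>s5; s4-c>s5; s5-a>s6; s5-b>s6; s5-c>s6; s6-a>s6; s6-b>s6; s6-c>s6

Count input length up to 6: every symbol moves from s0 toward s6, which means 'more than 5' and absorbs. Accept from {s5}.
        a   b   c  
>  s0   s1  s1  s1 
   s1   s2  s2  s2 
   s2   s3  s3  s3 
   s3   s4  s4  s4 
   s4   s5  s5  s5 
 * s5   s6  s6  s6 
   s6   s6  s6  s6 
(> = start, * = accepting)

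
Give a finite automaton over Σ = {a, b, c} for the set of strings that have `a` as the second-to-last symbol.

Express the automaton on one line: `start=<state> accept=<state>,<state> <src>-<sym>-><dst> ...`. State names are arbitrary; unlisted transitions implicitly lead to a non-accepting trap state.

start=q0 accept=q4,q5,q6 q0-a->q1 q0-b->q2 q0-c->q3 q1-a->q4 q1-b->q5 q1-c->q6 q2-a->q7 q2-b->q8 q2-c->q9 q3-a->q10 q3-b->q11 q3-c->q12 q4-a->q4 q4-b->q5 q4-c->q6 q5-a->q7 q5-b->q8 q5-c->q9 q6-a->q10 q6-b->q11 q6-c->q12 q7-a->q4 q7-b->q5 q7-c->q6 q8-a->q7 q8-b->q8 q8-c->q9 q9-a->q10 q9-b->q11 q9-c->q12 q10-a->q4 q10-b->q5 q10-c->q6 q11-a->q7 q11-b->q8 q11-c->q9 q12-a->q10 q12-b->q11 q12-c->q12

Because acceptance depends on a position counted from the end, the machine has to buffer the most recent 2 symbols. Make each state the string of the last up-to-2 symbols read; on input `x` shift the window left and append `x`. Accept when the buffered window has length 2 and begins with `a`.
A 13-state machine:
          a    b    c  
>  q0     q1   q2   q3 
   q1     q4   q5   q6 
   q2     q7   q8   q9 
   q3    q10  q11  q12 
 * q4     q4   q5   q6 
 * q5     q7   q8   q9 
 * q6    q10  q11  q12 
   q7     q4   q5   q6 
   q8     q7   q8   q9 
   q9    q10  q11  q12 
   q10    q4   q5   q6 
   q11    q7   q8   q9 
   q12   q10  q11  q12 
(> = start, * = accepting)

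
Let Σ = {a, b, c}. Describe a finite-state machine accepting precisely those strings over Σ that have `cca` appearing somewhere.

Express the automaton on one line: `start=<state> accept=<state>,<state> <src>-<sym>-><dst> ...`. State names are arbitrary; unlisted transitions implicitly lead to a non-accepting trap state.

start=q0 accept=q3 q0-a->q0 q0-b->q0 q0-c->q1 q1-a->q0 q1-b->q0 q1-c->q2 q2-a->q3 q2-b->q0 q2-c->q2 q3-a->q3 q3-b->q3 q3-c->q3

Track how much of `cca` has been matched so far: state q0 is no progress, q3 is the absorbing accept state reached once `cca` has occurred. Intermediate states record partial matches; on a mismatch, fall back to the longest reusable overlap.
4 states suffice.
        a   b   c  
>  q0   q0  q0  q1 
   q1   q0  q0  q2 
   q2   q3  q0  q2 
 * q3   q3  q3  q3 
(> = start, * = accepting)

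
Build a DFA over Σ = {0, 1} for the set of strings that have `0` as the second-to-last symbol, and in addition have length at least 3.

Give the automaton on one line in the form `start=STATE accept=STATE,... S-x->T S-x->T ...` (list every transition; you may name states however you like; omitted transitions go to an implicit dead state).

start=A accept=H,I,L,M A-0->B A-1->C B-0->D B-1->E C-0->F C-1->G D-0->H D-1->I E-0->J E-1->K F-0->H F-1->I G-0->J G-1->K H-0->L H-1->M I-0->N I-1->O J-0->L J-1->M K-0->N K-1->O L-0->L L-1->M M-0->N M-1->O N-0->L N-1->M O-0->N O-1->O

Handle the two conditions separately and then intersect. The first has 7 states tracking the last 2 symbols read; the second has 5 states tracking the input length, saturating at 4. A product state is a pair (one from each), accepting exactly when both do.
15 states suffice.
       0  1 
>  A   B  C 
   B   D  E 
   C   F  G 
   D   H  I 
   E   J  K 
   F   H  I 
   G   J  K 
 * H   L  M 
 * I   N  O 
   J   L  M 
   K   N  O 
 * L   L  M 
 * M   N  O 
   N   L  M 
   O   N  O 
(> = start, * = accepting)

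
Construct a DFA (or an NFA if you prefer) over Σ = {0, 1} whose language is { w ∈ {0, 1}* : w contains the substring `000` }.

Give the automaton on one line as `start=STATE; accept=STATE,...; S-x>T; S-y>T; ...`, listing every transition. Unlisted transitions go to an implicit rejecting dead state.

start=S0; accept=S3; S0-0>S1; S0-1>S0; S1-0>S2; S1-1>S0; S2-0>S3; S2-1>S0; S3-0>S3; S3-1>S3

Track how much of `000` has been matched so far: state S0 is no progress, S3 is the absorbing accept state reached once `000` has occurred. Intermediate states record partial matches; on a mismatch, fall back to the longest reusable overlap.
4 states suffice.
        0   1  
>  S0   S1  S0 
   S1   S2  S0 
   S2   S3  S0 
 * S3   S3  S3 
(> = start, * = accepting)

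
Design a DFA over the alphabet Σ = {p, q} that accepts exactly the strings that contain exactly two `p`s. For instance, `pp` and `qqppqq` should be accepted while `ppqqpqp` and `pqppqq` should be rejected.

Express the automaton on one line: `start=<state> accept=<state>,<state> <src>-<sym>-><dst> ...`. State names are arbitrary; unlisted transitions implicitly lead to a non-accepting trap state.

start=S0 accept=S2 S0-p->S1 S0-q->S0 S1-p->S2 S1-q->S1 S2-p->S3 S2-q->S2 S3-p->S3 S3-q->S3

Count `p`s, saturating at 3: states S0 through S2 mean 0 through 2 `p`s seen; S3 means more than 2. Each `p` increments (capped at S3); other symbols loop. Accept from {S2}.
        p   q  
>  S0   S1  S0 
   S1   S2  S1 
 * S2   S3  S2 
   S3   S3  S3 
(> = start, * = accepting)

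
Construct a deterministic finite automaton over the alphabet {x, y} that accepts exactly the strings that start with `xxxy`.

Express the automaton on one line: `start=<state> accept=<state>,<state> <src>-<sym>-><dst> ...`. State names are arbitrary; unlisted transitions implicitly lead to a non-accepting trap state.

start=q0 accept=q4 q0-x->q1 q0-y->q5 q1-x->q2 q1-y->q5 q2-x->q3 q2-y->q5 q3-x->q5 q3-y->q4 q4-x->q4 q4-y->q4 q5-x->q5 q5-y->q5

Check the first 4 symbols one by one: q0 through q3 record how many have matched `xxxy` so far; any wrong symbol goes to the dead state q5. After all 4 match we enter the accepting sink q4.
6 states suffice.
        x   y  
>  q0   q1  q5 
   q1   q2  q5 
   q2   q3  q5 
   q3   q5  q4 
 * q4   q4  q4 
   q5   q5  q5 
(> = start, * = accepting)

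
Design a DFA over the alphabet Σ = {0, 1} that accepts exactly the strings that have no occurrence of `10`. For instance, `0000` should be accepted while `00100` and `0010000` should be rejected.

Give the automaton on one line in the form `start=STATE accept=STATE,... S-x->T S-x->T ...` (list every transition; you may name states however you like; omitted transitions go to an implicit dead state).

start=S0 accept=S0,S1 S0-0->S0 S0-1->S1 S1-0->S2 S1-1->S1 S2-0->S2 S2-1->S2

Track partial matches of the forbidden pattern `10`. State S2 is a dead state reached once `10` has occurred; every other state accepts. S0 means no part of `10` is currently matched.
3 states suffice.
        0   1  
>* S0   S0  S1 
 * S1   S2  S1 
   S2   S2  S2 
(> = start, * = accepting)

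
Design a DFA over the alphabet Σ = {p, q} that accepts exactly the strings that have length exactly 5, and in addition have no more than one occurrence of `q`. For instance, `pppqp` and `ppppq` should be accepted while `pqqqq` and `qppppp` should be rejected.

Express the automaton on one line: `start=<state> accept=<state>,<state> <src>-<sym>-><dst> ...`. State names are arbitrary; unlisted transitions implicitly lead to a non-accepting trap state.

Handle the two conditions separately and then intersect. One (7 states) tracks the input length, saturating at 6; the other (3 states) tracks the count of `q`s, saturating at 2. Each combined state is a pair, one component from each; accept when both components accept. Minimizing collapses redundant product states.
11 states suffice.
       p  q 
>  A   B  C 
   B   D  E 
   C   E  F 
   D   G  H 
   E   H  F 
   F   F  F 
   G   I  J 
   H   J  F 
   I   K  K 
   J   K  F 
 * K   F  F 
(> = start, * = accepting)

start=A accept=K A-p->B A-q->C B-p->D B-q->E C-p->E C-q->F D-p->G D-q->H E-p->H E-q->F F-p->F F-q->F G-p->I G-q->J H-p->J H-q->F I-p->K I-q->K J-p->K J-q->F K-p->F K-q->F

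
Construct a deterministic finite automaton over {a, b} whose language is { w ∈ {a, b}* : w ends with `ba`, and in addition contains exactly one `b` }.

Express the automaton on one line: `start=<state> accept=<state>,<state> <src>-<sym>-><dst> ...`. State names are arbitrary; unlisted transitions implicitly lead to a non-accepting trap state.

Handle the two conditions separately and then intersect. One (3 states) tracks how much of the suffix `ba` has currently been matched; the other (3 states) tracks the count of `b`s, saturating at 2. Each combined state is a pair, one component from each; accept when both components accept. After merging equivalent states the machine shrinks.
A 4-state machine:
        a   b  
>  q0   q0  q1 
   q1   q2  q3 
 * q2   q3  q3 
   q3   q3  q3 
(> = start, * = accepting)

start=q0 accept=q2 q0-a->q0 q0-b->q1 q1-a->q2 q1-b->q3 q2-a->q3 q2-b->q3 q3-a->q3 q3-b->q3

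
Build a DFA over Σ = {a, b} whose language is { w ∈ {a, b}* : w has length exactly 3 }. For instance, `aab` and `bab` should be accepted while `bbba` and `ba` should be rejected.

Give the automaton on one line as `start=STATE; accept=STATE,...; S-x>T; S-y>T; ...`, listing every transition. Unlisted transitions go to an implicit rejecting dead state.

start=s0; accept=s3; s0-a>s1; s0-b>s1; s1-a>s2; s1-b>s2; s2-a>s3; s2-b>s3; s3-a>s4; s3-b>s4; s4-a>s4; s4-b>s4

Count input length up to 4: every symbol moves from s0 toward s4, which means 'more than 3' and absorbs. Accept from {s3}.
        a   b  
>  s0   s1  s1 
   s1   s2  s2 
   s2   s3  s3 
 * s3   s4  s4 
   s4   s4  s4 
(> = start, * = accepting)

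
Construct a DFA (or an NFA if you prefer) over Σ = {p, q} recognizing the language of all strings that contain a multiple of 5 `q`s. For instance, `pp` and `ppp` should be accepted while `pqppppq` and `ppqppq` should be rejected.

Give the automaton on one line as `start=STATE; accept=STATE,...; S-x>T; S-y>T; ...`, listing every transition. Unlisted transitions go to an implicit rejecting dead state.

start=S0; accept=S0; S0-p>S0; S0-q>S1; S1-p>S1; S1-q>S2; S2-p>S2; S2-q>S3; S3-p>S3; S3-q>S4; S4-p>S4; S4-q>S0

The only thing that matters is how many `q`s have appeared, reduced mod 5. Use one state per residue: S0 for 0, …, S4 for 4. Reading `q` moves to the next residue; anything else stays put. S0 is accepting.
With 5 states:
        p   q  
>* S0   S0  S1 
   S1   S1  S2 
   S2   S2  S3 
   S3   S3  S4 
   S4   S4  S0 
(> = start, * = accepting)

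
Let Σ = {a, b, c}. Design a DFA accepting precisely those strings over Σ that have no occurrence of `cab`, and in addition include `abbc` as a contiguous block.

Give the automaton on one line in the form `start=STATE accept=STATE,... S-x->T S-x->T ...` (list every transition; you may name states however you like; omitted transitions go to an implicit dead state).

start=S0 accept=S7,S11,S12 S0-a->S1 S0-b->S0 S0-c->S2 S1-a->S1 S1-b->S3 S1-c->S2 S2-a->S4 S2-b->S0 S2-c->S2 S3-a->S1 S3-b->S5 S3-c->S2 S4-a->S1 S4-b->S6 S4-c->S2 S5-a->S1 S5-b->S0 S5-c->S7 S6-a->S8 S6-b->S9 S6-c->S10 S7-a->S11 S7-b->S12 S7-c->S7 S8-a->S8 S8-b->S6 S8-c->S10 S9-a->S8 S9-b->S10 S9-c->S13 S10-a->S8 S10-b->S10 S10-c->S10 S11-a->S12 S11-b->S13 S11-c->S7 S12-a->S12 S12-b->S12 S12-c->S7 S13-a->S13 S13-b->S13 S13-c->S13

Build one automaton per condition and run them in lockstep. The first has 4 states tracking partial matches of the forbidden pattern `cab`; the second has 5 states tracking whether and how much of `abbc` has been seen. A product state is a pair (one from each), accepting exactly when both do.
          a    b    c  
>  S0     S1   S0   S2 
   S1     S1   S3   S2 
   S2     S4   S0   S2 
   S3     S1   S5   S2 
   S4     S1   S6   S2 
   S5     S1   S0   S7 
   S6     S8   S9  S10 
 * S7    S11  S12   S7 
   S8     S8   S6  S10 
   S9     S8  S10  S13 
   S10    S8  S10  S10 
 * S11   S12  S13   S7 
 * S12   S12  S12   S7 
   S13   S13  S13  S13 
(> = start, * = accepting)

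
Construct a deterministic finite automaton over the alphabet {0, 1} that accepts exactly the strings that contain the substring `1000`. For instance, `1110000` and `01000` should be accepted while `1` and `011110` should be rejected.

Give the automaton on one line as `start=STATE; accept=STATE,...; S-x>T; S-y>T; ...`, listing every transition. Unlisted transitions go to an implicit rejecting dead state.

start=q0; accept=q4; q0-0>q0; q0-1>q1; q1-0>q2; q1-1>q1; q2-0>q3; q2-1>q1; q3-0>q4; q3-1>q1; q4-0>q4; q4-1>q4

States q0..q3 record the length of the longest prefix of `1000` that matches the current input suffix. Reaching q4 means `1000` has been seen, and we stay there forever. Accept from q4.
        0   1  
>  q0   q0  q1 
   q1   q2  q1 
   q2   q3  q1 
   q3   q4  q1 
 * q4   q4  q4 
(> = start, * = accepting)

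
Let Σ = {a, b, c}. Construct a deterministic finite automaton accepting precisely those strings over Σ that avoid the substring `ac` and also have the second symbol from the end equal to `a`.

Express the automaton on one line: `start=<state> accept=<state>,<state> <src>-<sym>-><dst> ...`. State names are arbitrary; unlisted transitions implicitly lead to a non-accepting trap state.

Handle the two conditions separately and then intersect. One (3 states) tracks partial matches of the forbidden pattern `ac`; the other (13 states) tracks the last 2 symbols read. Each combined state is a pair, one component from each; accept when both components accept. Minimizing collapses redundant product states.
With 5 states:
        a   b   c  
>  S0   S1  S0  S0 
   S1   S2  S3  S4 
 * S2   S2  S3  S4 
 * S3   S1  S0  S0 
   S4   S4  S4  S4 
(> = start, * = accepting)

start=S0 accept=S2,S3 S0-a->S1 S0-b->S0 S0-c->S0 S1-a->S2 S1-b->S3 S1-c->S4 S2-a->S2 S2-b->S3 S2-c->S4 S3-a->S1 S3-b->S0 S3-c->S0 S4-a->S4 S4-b->S4 S4-c->S4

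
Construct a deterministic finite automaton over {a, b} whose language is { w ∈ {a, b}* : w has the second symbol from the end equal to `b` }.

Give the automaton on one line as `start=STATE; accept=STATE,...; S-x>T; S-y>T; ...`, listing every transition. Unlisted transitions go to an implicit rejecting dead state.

Because acceptance depends on a position counted from the end, the machine has to buffer the most recent 2 symbols. Make each state the string of the last up-to-2 symbols read; on input `x` shift the window left and append `x`. Accept when the buffered window has length 2 and begins with `b`.
7 states suffice.
        a   b  
>  q0   q1  q2 
   q1   q3  q4 
   q2   q5  q6 
   q3   q3  q4 
   q4   q5  q6 
 * q5   q3  q4 
 * q6   q5  q6 
(> = start, * = accepting)

start=q0; accept=q5,q6; q0-a>q1; q0-b>q2; q1-a>q3; q1-b>q4; q2-a>q5; q2-b>q6; q3-a>q3; q3-b>q4; q4-a>q5; q4-b>q6; q5-a>q3; q5-b>q4; q6-a>q5; q6-b>q6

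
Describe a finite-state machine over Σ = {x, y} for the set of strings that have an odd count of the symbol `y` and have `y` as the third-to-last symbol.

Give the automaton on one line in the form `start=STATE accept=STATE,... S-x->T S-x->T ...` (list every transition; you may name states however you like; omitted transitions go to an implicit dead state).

Handle the two conditions separately and then intersect. The first has 2 states tracking the count of `y`s modulo 2; the second has 15 states tracking the last 3 symbols read. A product state is a pair (one from each), accepting exactly when both do.
With 23 states:
       x  y 
>  A   B  C 
   B   D  E 
   C   F  G 
   D   H  I 
   E   J  K 
   F   L  M 
   G   N  O 
   H   H  I 
   I   J  K 
   J   L  M 
   K   N  O 
 * L   P  Q 
   M   R  S 
   N   T  U 
 * O   V  W 
   P   P  Q 
   Q   R  S 
   R   T  U 
   S   V  W 
   T   H  I 
 * U   J  K 
 * V   L  M 
   W   N  O 
(> = start, * = accepting)

start=A accept=L,O,U,V A-x->B A-y->C B-x->D B-y->E C-x->F C-y->G D-x->H D-y->I E-x->J E-y->K F-x->L F-y->M G-x->N G-y->O H-x->H H-y->I I-x->J I-y->K J-x->L J-y->M K-x->N K-y->O L-x->P L-y->Q M-x->R M-y->S N-x->T N-y->U O-x->V O-y->W P-x->P P-y->Q Q-x->R Q-y->S R-x->T R-y->U S-x->V S-y->W T-x->H T-y->I U-x->J U-y->K V-x->L V-y->M W-x->N W-y->O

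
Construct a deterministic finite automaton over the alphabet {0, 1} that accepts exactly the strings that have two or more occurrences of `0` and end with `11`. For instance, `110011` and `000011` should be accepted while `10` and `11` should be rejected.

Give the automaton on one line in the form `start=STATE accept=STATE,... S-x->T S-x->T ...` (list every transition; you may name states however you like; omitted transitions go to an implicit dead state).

Handle the two conditions separately and then intersect. The first has 4 states tracking the count of `0`s, saturating at 3; the second has 3 states tracking how much of the suffix `11` has currently been matched. A product state is a pair (one from each), accepting exactly when both do. Minimizing collapses redundant product states.
A 5-state machine:
        0   1  
>  q0   q1  q0 
   q1   q2  q1 
   q2   q2  q3 
   q3   q2  q4 
 * q4   q2  q4 
(> = start, * = accepting)

start=q0 accept=q4 q0-0->q1 q0-1->q0 q1-0->q2 q1-1->q1 q2-0->q2 q2-1->q3 q3-0->q2 q3-1->q4 q4-0->q2 q4-1->q4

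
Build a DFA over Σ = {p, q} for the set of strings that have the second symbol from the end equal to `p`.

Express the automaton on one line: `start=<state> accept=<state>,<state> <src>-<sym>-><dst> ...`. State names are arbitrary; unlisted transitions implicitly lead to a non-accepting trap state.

start=A accept=D,E A-p->B A-q->C B-p->D B-q->E C-p->F C-q->G D-p->D D-q->E E-p->F E-q->G F-p->D F-q->E G-p->F G-q->G

Because acceptance depends on a position counted from the end, the machine has to buffer the most recent 2 symbols. Make each state the string of the last up-to-2 symbols read; on input `x` shift the window left and append `x`. Accept when the buffered window has length 2 and begins with `p`.
A 7-state machine:
       p  q 
>  A   B  C 
   B   D  E 
   C   F  G 
 * D   D  E 
 * E   F  G 
   F   D  E 
   G   F  G 
(> = start, * = accepting)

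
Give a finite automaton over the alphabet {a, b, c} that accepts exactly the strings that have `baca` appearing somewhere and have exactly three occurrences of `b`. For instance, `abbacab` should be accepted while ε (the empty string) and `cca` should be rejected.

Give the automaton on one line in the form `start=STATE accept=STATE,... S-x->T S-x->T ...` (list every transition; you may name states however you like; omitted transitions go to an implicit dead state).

start=S0 accept=S18 S0-a->S0 S0-b->S1 S0-c->S0 S1-a->S2 S1-b->S3 S1-c->S4 S2-a->S4 S2-b->S3 S2-c->S5 S3-a->S6 S3-b->S7 S3-c->S8 S4-a->S4 S4-b->S3 S4-c->S4 S5-a->S9 S5-b->S3 S5-c->S4 S6-a->S8 S6-b->S7 S6-c->S10 S7-a->S11 S7-b->S12 S7-c->S13 S8-a->S8 S8-b->S7 S8-c->S8 S9-a->S9 S9-b->S14 S9-c->S9 S10-a->S14 S10-b->S7 S10-c->S8 S11-a->S13 S11-b->S12 S11-c->S15 S12-a->S16 S12-b->S12 S12-c->S17 S13-a->S13 S13-b->S12 S13-c->S13 S14-a->S14 S14-b->S18 S14-c->S14 S15-a->S18 S15-b->S12 S15-c->S13 S16-a->S17 S16-b->S12 S16-c->S19 S17-a->S17 S17-b->S12 S17-c->S17 S18-a->S18 S18-b->S20 S18-c->S18 S19-a->S20 S19-b->S12 S19-c->S17 S20-a->S20 S20-b->S20 S20-c->S20

Run two small machines in parallel and take their product. The first has 5 states tracking whether and how much of `baca` has been seen; the second has 5 states tracking the count of `b`s, saturating at 4. A product state is a pair (one from each), accepting exactly when both do.
A 21-state machine:
          a    b    c  
>  S0     S0   S1   S0 
   S1     S2   S3   S4 
   S2     S4   S3   S5 
   S3     S6   S7   S8 
   S4     S4   S3   S4 
   S5     S9   S3   S4 
   S6     S8   S7  S10 
   S7    S11  S12  S13 
   S8     S8   S7   S8 
   S9     S9  S14   S9 
   S10   S14   S7   S8 
   S11   S13  S12  S15 
   S12   S16  S12  S17 
   S13   S13  S12  S13 
   S14   S14  S18  S14 
   S15   S18  S12  S13 
   S16   S17  S12  S19 
   S17   S17  S12  S17 
 * S18   S18  S20  S18 
   S19   S20  S12  S17 
   S20   S20  S20  S20 
(> = start, * = accepting)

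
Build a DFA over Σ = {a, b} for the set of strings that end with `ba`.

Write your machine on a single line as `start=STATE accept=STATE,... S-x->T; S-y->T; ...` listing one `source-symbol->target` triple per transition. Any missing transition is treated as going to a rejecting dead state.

Let each state record the length of the longest suffix of the input read so far that is also a prefix of `ba`. q1 means the last symbol is `b`; q2 means the last 2 symbols are `ba`. Accept only at q2, where the string currently ends in `ba`.
With 3 states:
        a   b  
>  q0   q0  q1 
   q1   q2  q1 
 * q2   q0  q1 
(> = start, * = accepting)

start=q0; accept=q2; q0-a->q0; q0-b->q1; q1-a->q2; q1-b->q1; q2-a->q0; q2-b->q1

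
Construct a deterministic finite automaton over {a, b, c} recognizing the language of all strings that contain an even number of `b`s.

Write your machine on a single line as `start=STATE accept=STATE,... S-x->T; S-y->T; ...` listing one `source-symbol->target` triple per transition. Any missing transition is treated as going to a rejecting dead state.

Keep the running count of `b`s modulo 2: each `b` advances along the cycle s0 → s1 → s0 while other symbols loop. Accept at s0.
A 2-state machine:
        a   b   c  
>* s0   s0  s1  s0 
   s1   s1  s0  s1 
(> = start, * = accepting)

start=s0; accept=s0; s0-a->s0; s0-b->s1; s0-c->s0; s1-a->s1; s1-b->s0; s1-c->s1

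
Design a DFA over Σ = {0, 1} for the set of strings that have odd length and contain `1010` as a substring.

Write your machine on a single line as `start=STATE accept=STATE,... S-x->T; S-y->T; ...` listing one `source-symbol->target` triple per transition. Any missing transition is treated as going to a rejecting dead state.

Build one automaton per condition and run them in lockstep. One (2 states) tracks the input length modulo 2; the other (5 states) tracks whether and how much of `1010` has been seen. Each combined state is a pair, one component from each; accept when both components accept.
With 10 states:
        0   1  
>  s0   s1  s2 
   s1   s0  s3 
   s2   s4  s3 
   s3   s5  s2 
   s4   s1  s6 
   s5   s0  s7 
   s6   s8  s3 
   s7   s9  s2 
   s8   s9  s9 
 * s9   s8  s8 
(> = start, * = accepting)

start=s0; accept=s9; s0-0->s1; s0-1->s2; s1-0->s0; s1-1->s3; s2-0->s4; s2-1->s3; s3-0->s5; s3-1->s2; s4-0->s1; s4-1->s6; s5-0->s0; s5-1->s7; s6-0->s8; s6-1->s3; s7-0->s9; s7-1->s2; s8-0->s9; s8-1->s9; s9-0->s8; s9-1->s8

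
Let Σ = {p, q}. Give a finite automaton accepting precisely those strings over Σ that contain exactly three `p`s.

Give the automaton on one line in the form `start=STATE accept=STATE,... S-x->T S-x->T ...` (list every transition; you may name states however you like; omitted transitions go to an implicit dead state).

Only the number of `p`s matters, and only up to 4. Make a chain A → B → C → D → E advanced by each `p` (with E absorbing); every other symbol self-loops. The accepting set is {D}.
       p  q 
>  A   B  A 
   B   C  B 
   C   D  C 
 * D   E  D 
   E   E  E 
(> = start, * = accepting)

start=A accept=D A-p->B A-q->A B-p->C B-q->B C-p->D C-q->C D-p->E D-q->D E-p->E E-q->E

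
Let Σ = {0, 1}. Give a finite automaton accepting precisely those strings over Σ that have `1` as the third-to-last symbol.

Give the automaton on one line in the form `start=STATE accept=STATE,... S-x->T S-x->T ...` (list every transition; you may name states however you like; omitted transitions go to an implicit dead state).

A DFA must remember the last 3 symbols (since which symbol is third-to-last isn't known until the input ends). Use one state per possible window of the last ≤3 symbols; accept from those whose window starts with `1`.
          0    1  
>  q0     q1   q2 
   q1     q3   q4 
   q2     q5   q6 
   q3     q7   q8 
   q4     q9  q10 
   q5    q11  q12 
   q6    q13  q14 
   q7     q7   q8 
   q8     q9  q10 
   q9    q11  q12 
   q10   q13  q14 
 * q11    q7   q8 
 * q12    q9  q10 
 * q13   q11  q12 
 * q14   q13  q14 
(> = start, * = accepting)

start=q0 accept=q11,q12,q13,q14 q0-0->q1 q0-1->q2 q1-0->q3 q1-1->q4 q2-0->q5 q2-1->q6 q3-0->q7 q3-1->q8 q4-0->q9 q4-1->q10 q5-0->q11 q5-1->q12 q6-0->q13 q6-1->q14 q7-0->q7 q7-1->q8 q8-0->q9 q8-1->q10 q9-0->q11 q9-1->q12 q10-0->q13 q10-1->q14 q11-0->q7 q11-1->q8 q12-0->q9 q12-1->q10 q13-0->q11 q13-1->q12 q14-0->q13 q14-1->q14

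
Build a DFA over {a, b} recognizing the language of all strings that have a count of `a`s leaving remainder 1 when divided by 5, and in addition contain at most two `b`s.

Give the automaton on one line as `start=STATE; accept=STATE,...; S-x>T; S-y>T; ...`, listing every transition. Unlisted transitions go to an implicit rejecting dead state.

Build one automaton per condition and run them in lockstep. One (5 states) tracks the count of `a`s modulo 5; the other (4 states) tracks the count of `b`s, saturating at 3. Each combined state is a pair, one component from each; accept when both components accept.
With 20 states:
          a    b  
>  S0     S1   S2 
 * S1     S3   S4 
   S2     S4   S5 
   S3     S6   S7 
 * S4     S7   S8 
   S5     S8   S9 
   S6    S10  S11 
   S7    S11  S12 
 * S8    S12  S13 
   S9    S13   S9 
   S10    S0  S14 
   S11   S14  S15 
   S12   S15  S16 
   S13   S16  S13 
   S14    S2  S17 
   S15   S17  S18 
   S16   S18  S16 
   S17    S5  S19 
   S18   S19  S18 
   S19    S9  S19 
(> = start, * = accepting)

start=S0; accept=S1,S4,S8; S0-a>S1; S0-b>S2; S1-a>S3; S1-b>S4; S2-a>S4; S2-b>S5; S3-a>S6; S3-b>S7; S4-a>S7; S4-b>S8; S5-a>S8; S5-b>S9; S6-a>S10; S6-b>S11; S7-a>S11; S7-b>S12; S8-a>S12; S8-b>S13; S9-a>S13; S9-b>S9; S10-a>S0; S10-b>S14; S11-a>S14; S11-b>S15; S12-a>S15; S12-b>S16; S13-a>S16; S13-b>S13; S14-a>S2; S14-b>S17; S15-a>S17; S15-b>S18; S16-a>S18; S16-b>S16; S17-a>S5; S17-b>S19; S18-a>S19; S18-b>S18; S19-a>S9; S19-b>S19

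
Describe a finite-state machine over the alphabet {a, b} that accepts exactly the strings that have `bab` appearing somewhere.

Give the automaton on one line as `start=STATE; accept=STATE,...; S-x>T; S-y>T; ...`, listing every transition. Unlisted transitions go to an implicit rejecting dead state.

Track how much of `bab` has been matched so far: state S0 is no progress, S3 is the absorbing accept state reached once `bab` has occurred. Intermediate states record partial matches; on a mismatch, fall back to the longest reusable overlap.
With 4 states:
        a   b  
>  S0   S0  S1 
   S1   S2  S1 
   S2   S0  S3 
 * S3   S3  S3 
(> = start, * = accepting)

start=S0; accept=S3; S0-a>S0; S0-b>S1; S1-a>S2; S1-b>S1; S2-a>S0; S2-b>S3; S3-a>S3; S3-b>S3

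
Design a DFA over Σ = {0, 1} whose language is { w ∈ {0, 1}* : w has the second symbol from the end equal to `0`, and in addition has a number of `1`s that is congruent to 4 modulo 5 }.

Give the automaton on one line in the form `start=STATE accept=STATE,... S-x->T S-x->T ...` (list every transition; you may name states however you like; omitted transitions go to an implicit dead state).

start=A accept=Q,T A-0->B A-1->C B-0->D B-1->E C-0->F C-1->G D-0->D D-1->E E-0->F E-1->G F-0->H F-1->I G-0->J G-1->K H-0->H H-1->I I-0->J I-1->K J-0->L J-1->M K-0->N K-1->O L-0->L L-1->M M-0->N M-1->O N-0->P N-1->Q O-0->R O-1->S P-0->P P-1->Q Q-0->R Q-1->S R-0->T R-1->U S-0->V S-1->W T-0->T T-1->U U-0->V U-1->W V-0->D V-1->E W-0->F W-1->G

Build one automaton per condition and run them in lockstep. The first has 7 states tracking the last 2 symbols read; the second has 5 states tracking the count of `1`s modulo 5. A product state is a pair (one from each), accepting exactly when both do.
With 23 states:
       0  1 
>  A   B  C 
   B   D  E 
   C   F  G 
   D   D  E 
   E   F  G 
   F   H  I 
   G   J  K 
   H   H  I 
   I   J  K 
   J   L  M 
   K   N  O 
   L   L  M 
   M   N  O 
   N   P  Q 
   O   R  S 
   P   P  Q 
 * Q   R  S 
   R   T  U 
   S   V  W 
 * T   T  U 
   U   V  W 
   V   D  E 
   W   F  G 
(> = start, * = accepting)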